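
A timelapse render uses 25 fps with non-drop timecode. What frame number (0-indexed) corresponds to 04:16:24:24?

Total seconds to the label: (4 × 3600 + 16 × 60 + 24) = 15384.
Frame index = 15384 × 25 + 24 = 384624.

frame 384624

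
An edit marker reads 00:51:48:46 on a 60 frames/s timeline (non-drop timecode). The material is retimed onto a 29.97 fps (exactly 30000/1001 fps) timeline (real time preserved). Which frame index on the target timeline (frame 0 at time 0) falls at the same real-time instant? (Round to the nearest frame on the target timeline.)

frame 93170

Source frame index: (0×3600 + 51×60 + 48) × 60 + 46 = 186526.
Real time: 186526 / (60) = 93263/30 s.
Target frame: (93263/30) × (30000/1001) = 93263000/1001 ≈ 93169.830 → 93170.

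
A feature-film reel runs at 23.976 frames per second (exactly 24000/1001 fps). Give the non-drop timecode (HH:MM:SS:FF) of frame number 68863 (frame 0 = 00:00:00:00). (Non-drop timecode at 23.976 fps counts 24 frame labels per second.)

00:47:49:07

68863 ÷ 24 = 2869 full seconds, remainder 7 frames.
2869 s = 0 h 47 min 49 s.
Timecode: 00:47:49:07.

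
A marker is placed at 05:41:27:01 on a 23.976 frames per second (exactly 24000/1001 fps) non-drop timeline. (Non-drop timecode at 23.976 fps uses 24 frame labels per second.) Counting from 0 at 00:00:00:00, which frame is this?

Total seconds to the label: (5 × 3600 + 41 × 60 + 27) = 20487.
Frame index = 20487 × 24 + 1 = 491689.

491689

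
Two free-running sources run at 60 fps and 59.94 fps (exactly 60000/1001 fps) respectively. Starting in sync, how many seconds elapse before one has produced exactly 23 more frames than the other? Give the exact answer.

23023/60 seconds

The gap grows by |60000/1001 − 60| = 60/1001 frames per second.
Time for a 23-frame gap: 23 ÷ (60/1001) = 23023/60 s.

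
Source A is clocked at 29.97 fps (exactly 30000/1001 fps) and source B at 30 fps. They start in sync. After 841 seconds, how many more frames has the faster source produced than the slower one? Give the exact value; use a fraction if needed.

A emits 30000/1001 × 841 = 25230000/1001 frames; B emits 30 × 841 = 25230.
Difference = 25230/1001 frames (≈ 25.2048); B is ahead of A.

25230/1001 frames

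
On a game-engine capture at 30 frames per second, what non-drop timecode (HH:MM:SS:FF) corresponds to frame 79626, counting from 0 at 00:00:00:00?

79626 ÷ 30 = 2654 full seconds, remainder 6 frames.
2654 s = 0 h 44 min 14 s.
Timecode: 00:44:14:06.

00:44:14:06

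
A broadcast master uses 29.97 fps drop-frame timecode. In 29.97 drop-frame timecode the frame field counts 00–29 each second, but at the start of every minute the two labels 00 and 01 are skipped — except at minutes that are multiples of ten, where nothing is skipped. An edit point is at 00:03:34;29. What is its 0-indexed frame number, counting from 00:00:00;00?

Complete 10-minute blocks: 0, each 17982 frames → 0.
Remaining 3 whole minutes in the current block: 1800 + 2 × 1798 = 5396 frames.
Within the current minute: 34 × 30 + 29 − 2 = 1047 (labels ;00/;01 skipped at this minute). Total = 0 + 5396 + 1047 = 6443.

6443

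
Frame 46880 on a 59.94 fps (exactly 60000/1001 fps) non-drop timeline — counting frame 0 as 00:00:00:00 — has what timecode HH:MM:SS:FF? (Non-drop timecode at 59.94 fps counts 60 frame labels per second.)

46880 ÷ 60 = 781 full seconds, remainder 20 frames.
781 s = 0 h 13 min 1 s.
Timecode: 00:13:01:20.

00:13:01:20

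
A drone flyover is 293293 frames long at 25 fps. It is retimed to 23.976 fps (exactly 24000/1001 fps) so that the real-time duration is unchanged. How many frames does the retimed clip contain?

281280 frames

Target frames = source frames × (target rate / source rate) = 293293 × (24000/1001)/(25) = 293293 × 960/1001 = 281280.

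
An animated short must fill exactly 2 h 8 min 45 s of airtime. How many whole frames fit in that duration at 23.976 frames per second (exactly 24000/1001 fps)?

185214 frames

2 h 8 min 45 s = 7725 s.
Frames = 7725 × 24000/1001 = 185400000/1001 ≈ 185214.7852.
Complete frames: 185214.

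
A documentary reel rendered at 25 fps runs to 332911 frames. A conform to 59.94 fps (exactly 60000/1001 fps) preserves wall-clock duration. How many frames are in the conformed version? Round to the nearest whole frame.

798188 frames

Frames at target rate = 332911 × (60000/1001) / (25) = 798986400/1001 ≈ 798188.212.
Nearest whole frame: 798188.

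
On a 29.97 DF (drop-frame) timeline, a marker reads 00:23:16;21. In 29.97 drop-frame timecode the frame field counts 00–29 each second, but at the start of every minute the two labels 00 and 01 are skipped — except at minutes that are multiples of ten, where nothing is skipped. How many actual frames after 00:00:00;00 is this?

As if non-drop at 30 labels/s: (0 × 3600 + 23 × 60 + 16) × 30 + 21 = 41901.
Minute boundaries passed: 23; those not divisible by 10: 23 − 2 = 21; dropped labels = 2 × 21 = 42.
Actual frame index = 41901 − 42 = 41859.

41859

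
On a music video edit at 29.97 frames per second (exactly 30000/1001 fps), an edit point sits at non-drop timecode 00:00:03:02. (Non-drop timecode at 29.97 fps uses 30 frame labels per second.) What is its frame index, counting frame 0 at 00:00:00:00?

Total seconds to the label: (0 × 3600 + 0 × 60 + 3) = 3.
Frame index = 3 × 30 + 2 = 92.

frame 92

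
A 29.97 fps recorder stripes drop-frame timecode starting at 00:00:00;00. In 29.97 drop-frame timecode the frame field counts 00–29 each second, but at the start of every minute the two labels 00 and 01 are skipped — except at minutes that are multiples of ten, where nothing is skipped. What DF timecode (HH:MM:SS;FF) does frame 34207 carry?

00:19:01;13

Each 10-minute DF block holds 10 × 60 × 30 − 9 × 2 = 17982 frames. 34207 ÷ 17982 → 1 full block, remainder 16225.
Within the partial block the first minute is 1800 frames and each further minute 1798, so 9 further minute boundaries passed. Total skipped labels = 18 × 1 + 2 × 9 = 36.
Non-drop label index = 34207 + 36 = 34243; at 30 labels/s that is 00:19:01:13, i.e. DF 00:19:01;13.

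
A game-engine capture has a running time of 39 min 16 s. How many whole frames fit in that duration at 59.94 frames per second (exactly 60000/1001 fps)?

141218 frames

39 min 16 s = 2356 s.
Frames = 2356 × 60000/1001 = 141360000/1001 ≈ 141218.7812.
Complete frames: 141218.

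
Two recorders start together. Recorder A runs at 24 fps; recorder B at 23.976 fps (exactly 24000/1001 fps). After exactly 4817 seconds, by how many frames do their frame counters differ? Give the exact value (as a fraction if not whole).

A emits 24 × 4817 = 115608 frames; B emits 24000/1001 × 4817 = 115608000/1001.
Difference = 115608/1001 frames (≈ 115.4925); B is behind A.

115608/1001 frames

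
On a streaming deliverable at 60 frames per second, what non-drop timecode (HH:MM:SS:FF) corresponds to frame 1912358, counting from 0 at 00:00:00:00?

1912358 ÷ 60 = 31872 full seconds, remainder 38 frames.
31872 s = 8 h 51 min 12 s.
Timecode: 08:51:12:38.

08:51:12:38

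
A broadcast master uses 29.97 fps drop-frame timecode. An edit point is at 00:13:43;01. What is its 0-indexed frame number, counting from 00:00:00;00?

As if non-drop at 30 labels/s: (0 × 3600 + 13 × 60 + 43) × 30 + 1 = 24691.
Minute boundaries passed: 13; those not divisible by 10: 13 − 1 = 12; dropped labels = 2 × 12 = 24.
Actual frame index = 24691 − 24 = 24667.

24667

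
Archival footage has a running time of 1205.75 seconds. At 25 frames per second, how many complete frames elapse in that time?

30143 frames

Frames = 1205.75 × 25 = 120575/4 ≈ 30143.7500.
Complete frames: 30143.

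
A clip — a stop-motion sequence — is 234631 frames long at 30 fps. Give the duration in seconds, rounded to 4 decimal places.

Running time = 234631 × 1/30 = 234631/30 s ≈ 7821.0333 s.

7821.0333 seconds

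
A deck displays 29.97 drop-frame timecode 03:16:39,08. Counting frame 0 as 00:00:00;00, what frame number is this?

As if non-drop at 30 labels/s: (3 × 3600 + 16 × 60 + 39) × 30 + 8 = 353978.
Minute boundaries passed: 196; those not divisible by 10: 196 − 19 = 177; dropped labels = 2 × 177 = 354.
Actual frame index = 353978 − 354 = 353624.

353624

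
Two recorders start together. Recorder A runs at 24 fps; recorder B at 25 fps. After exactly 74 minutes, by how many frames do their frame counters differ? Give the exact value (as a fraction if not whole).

4440 frames

74 min = 4440 s.
A emits 24 × 4440 = 106560 frames; B emits 25 × 4440 = 111000.
Difference = 4440 frames; B is ahead of A.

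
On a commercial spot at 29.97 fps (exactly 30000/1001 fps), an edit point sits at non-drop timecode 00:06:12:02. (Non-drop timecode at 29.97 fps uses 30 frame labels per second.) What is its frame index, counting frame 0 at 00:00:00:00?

11162

Total seconds to the label: (0 × 3600 + 6 × 60 + 12) = 372.
Frame index = 372 × 30 + 2 = 11162.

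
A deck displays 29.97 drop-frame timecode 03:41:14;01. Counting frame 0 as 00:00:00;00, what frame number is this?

397823

As if non-drop at 30 labels/s: (3 × 3600 + 41 × 60 + 14) × 30 + 1 = 398221.
Minute boundaries passed: 221; those not divisible by 10: 221 − 22 = 199; dropped labels = 2 × 199 = 398.
Actual frame index = 398221 − 398 = 397823.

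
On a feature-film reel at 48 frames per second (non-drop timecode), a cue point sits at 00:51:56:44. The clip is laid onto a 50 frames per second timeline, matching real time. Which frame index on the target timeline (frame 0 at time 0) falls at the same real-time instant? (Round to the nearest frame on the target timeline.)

Source frame index: (0×3600 + 51×60 + 56) × 48 + 44 = 149612.
Real time: 149612 / (48) = 37403/12 s.
Target frame: (37403/12) × (50) = 935075/6 ≈ 155845.833 → 155846.

frame 155846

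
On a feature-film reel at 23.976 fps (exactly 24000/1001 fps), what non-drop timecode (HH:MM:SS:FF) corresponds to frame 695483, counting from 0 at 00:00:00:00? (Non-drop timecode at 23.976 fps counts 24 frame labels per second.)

08:02:58:11

695483 ÷ 24 = 28978 full seconds, remainder 11 frames.
28978 s = 8 h 2 min 58 s.
Timecode: 08:02:58:11.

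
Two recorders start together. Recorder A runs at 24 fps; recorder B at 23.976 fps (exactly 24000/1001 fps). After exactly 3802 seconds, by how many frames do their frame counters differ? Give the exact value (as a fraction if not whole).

91248/1001 frames

A emits 24 × 3802 = 91248 frames; B emits 24000/1001 × 3802 = 91248000/1001.
Difference = 91248/1001 frames (≈ 91.1568); B is behind A.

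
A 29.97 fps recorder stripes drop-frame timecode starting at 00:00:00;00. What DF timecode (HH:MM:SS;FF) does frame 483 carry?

Each 10-minute DF block holds 10 × 60 × 30 − 9 × 2 = 17982 frames. 483 ÷ 17982 → 0 full blocks, remainder 483.
Within the partial block the first minute is 1800 frames and each further minute 1798, so 0 further minute boundaries passed. Total skipped labels = 18 × 0 + 2 × 0 = 0.
Non-drop label index = 483 + 0 = 483; at 30 labels/s that is 00:00:16:03, i.e. DF 00:00:16;03.

00:00:16;03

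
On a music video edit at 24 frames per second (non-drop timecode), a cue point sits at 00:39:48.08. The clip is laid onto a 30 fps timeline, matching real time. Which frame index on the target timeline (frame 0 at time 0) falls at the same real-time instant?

frame 71650

Source frame index: (0×3600 + 39×60 + 48) × 24 + 8 = 57320.
Real time: 57320 / (24) = 7165/3 s.
Target frame: (7165/3) × (30) = 71650.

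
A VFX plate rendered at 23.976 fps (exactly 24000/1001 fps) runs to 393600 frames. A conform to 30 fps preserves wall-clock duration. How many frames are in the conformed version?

Target frames = source frames × (target rate / source rate) = 393600 × (30)/(24000/1001) = 393600 × 1001/800 = 492492.

492492 frames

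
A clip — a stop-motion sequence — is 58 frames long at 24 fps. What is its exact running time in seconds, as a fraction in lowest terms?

29/12 seconds

Running time = 58 ÷ (24) = 58 × 1/24 = 29/12 s.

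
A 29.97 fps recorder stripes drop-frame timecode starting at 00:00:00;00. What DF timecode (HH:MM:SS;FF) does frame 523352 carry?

Each 10-minute DF block holds 10 × 60 × 30 − 9 × 2 = 17982 frames. 523352 ÷ 17982 → 29 full blocks, remainder 1874.
Within the partial block the first minute is 1800 frames and each further minute 1798, so 1 further minute boundary passed. Total skipped labels = 18 × 29 + 2 × 1 = 524.
Non-drop label index = 523352 + 524 = 523876; at 30 labels/s that is 04:51:02:16, i.e. DF 04:51:02;16.

04:51:02;16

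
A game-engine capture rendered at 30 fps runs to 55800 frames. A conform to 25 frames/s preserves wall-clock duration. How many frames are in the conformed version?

46500 frames

Target frames = source frames × (target rate / source rate) = 55800 × (25)/(30) = 55800 × 5/6 = 46500.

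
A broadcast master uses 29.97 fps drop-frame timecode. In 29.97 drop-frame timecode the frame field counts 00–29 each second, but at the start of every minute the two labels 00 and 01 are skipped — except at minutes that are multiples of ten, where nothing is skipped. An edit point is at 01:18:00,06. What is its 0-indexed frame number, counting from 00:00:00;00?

As if non-drop at 30 labels/s: (1 × 3600 + 18 × 60 + 0) × 30 + 6 = 140406.
Minute boundaries passed: 78; those not divisible by 10: 78 − 7 = 71; dropped labels = 2 × 71 = 142.
Actual frame index = 140406 − 142 = 140264.

140264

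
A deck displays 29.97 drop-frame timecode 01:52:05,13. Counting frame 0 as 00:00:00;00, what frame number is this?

201561

Complete 10-minute blocks: 11, each 17982 frames → 197802.
Remaining 2 whole minutes in the current block: 1800 + 1 × 1798 = 3598 frames.
Within the current minute: 5 × 30 + 13 − 2 = 161 (labels ;00/;01 skipped at this minute). Total = 197802 + 3598 + 161 = 201561.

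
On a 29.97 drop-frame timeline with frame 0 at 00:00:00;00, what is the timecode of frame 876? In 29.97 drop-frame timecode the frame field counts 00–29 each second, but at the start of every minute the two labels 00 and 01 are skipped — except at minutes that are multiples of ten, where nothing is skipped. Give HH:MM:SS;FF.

Ten DF minutes hold 17982 frames, so frame 876 lies in block 0 (frames 0–17981) with 876 frames into that block.
The block's first minute is 1800 frames and the rest 1798 each; 876 frames reaches minute 0, so 0 × 18 + 0 × 2 = 0 labels have been skipped so far.
Adding those back, label number 876 + 0 = 876 at 30 labels/s is 29 s + 6 f = 0 h 0 min 29 s frame 6, i.e. 00:00:29;06.

00:00:29;06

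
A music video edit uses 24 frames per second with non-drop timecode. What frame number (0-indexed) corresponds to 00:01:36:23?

Total seconds to the label: (0 × 3600 + 1 × 60 + 36) = 96.
Frame index = 96 × 24 + 23 = 2327.

frame 2327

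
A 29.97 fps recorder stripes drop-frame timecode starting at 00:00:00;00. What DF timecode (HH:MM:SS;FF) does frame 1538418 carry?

Ten DF minutes hold 17982 frames, so frame 1538418 lies in block 85 (frames 1528470–1546451) with 9948 frames into that block.
The block's first minute is 1800 frames and the rest 1798 each; 9948 frames reaches minute 5, so 85 × 18 + 5 × 2 = 1540 labels have been skipped so far.
Adding those back, label number 1538418 + 1540 = 1539958 at 30 labels/s is 51331 s + 28 f = 14 h 15 min 31 s frame 28, i.e. 14:15:31;28.

14:15:31;28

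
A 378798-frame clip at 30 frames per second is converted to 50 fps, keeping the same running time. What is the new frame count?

631330 frames

Frames at target rate = 378798 × (50) / (30) = 631330.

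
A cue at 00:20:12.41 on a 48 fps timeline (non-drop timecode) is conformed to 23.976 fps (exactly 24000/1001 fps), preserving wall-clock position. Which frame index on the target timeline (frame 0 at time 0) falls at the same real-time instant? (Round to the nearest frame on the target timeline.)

frame 29079

Source frame index: (0×3600 + 20×60 + 12) × 48 + 41 = 58217.
Real time: 58217 / (48) = 58217/48 s.
Target frame: (58217/48) × (24000/1001) = 29108500/1001 ≈ 29079.421 → 29079.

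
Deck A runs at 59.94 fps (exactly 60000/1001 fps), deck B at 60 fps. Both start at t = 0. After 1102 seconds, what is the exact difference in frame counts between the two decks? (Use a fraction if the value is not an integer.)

66120/1001 frames

A emits 60000/1001 × 1102 = 66120000/1001 frames; B emits 60 × 1102 = 66120.
Difference = 66120/1001 frames (≈ 66.0539); B is ahead of A.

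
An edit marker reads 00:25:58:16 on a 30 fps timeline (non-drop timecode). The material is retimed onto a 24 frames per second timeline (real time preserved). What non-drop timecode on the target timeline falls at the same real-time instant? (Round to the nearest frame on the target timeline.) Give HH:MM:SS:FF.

00:25:58:13

Source frame index: (0×3600 + 25×60 + 58) × 30 + 16 = 46756.
Real time: 46756 / (30) = 23378/15 s.
Target frame: (23378/15) × (24) = 187024/5 ≈ 37404.800 → 37405.
At 24 labels/s: frame 37405 → 00:25:58:13.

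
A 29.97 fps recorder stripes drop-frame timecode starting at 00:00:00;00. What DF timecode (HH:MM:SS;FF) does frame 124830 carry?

Each 10-minute DF block holds 10 × 60 × 30 − 9 × 2 = 17982 frames. 124830 ÷ 17982 → 6 full blocks, remainder 16938.
Within the partial block the first minute is 1800 frames and each further minute 1798, so 9 further minute boundaries passed. Total skipped labels = 18 × 6 + 2 × 9 = 126.
Non-drop label index = 124830 + 126 = 124956; at 30 labels/s that is 01:09:25:06, i.e. DF 01:09:25;06.

01:09:25;06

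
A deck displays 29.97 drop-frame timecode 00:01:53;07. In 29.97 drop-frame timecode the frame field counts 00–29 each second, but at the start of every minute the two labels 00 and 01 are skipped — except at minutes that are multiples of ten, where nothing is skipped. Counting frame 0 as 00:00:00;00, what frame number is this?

3395

Complete 10-minute blocks: 0, each 17982 frames → 0.
Remaining 1 whole minute in the current block: 1800 + 0 × 1798 = 1800 frames.
Within the current minute: 53 × 30 + 7 − 2 = 1595 (labels ;00/;01 skipped at this minute). Total = 0 + 1800 + 1595 = 3395.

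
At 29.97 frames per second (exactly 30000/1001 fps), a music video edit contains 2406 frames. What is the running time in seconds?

Running time = 2406 / (30000/1001) = 80.2802 s.

80.2802 seconds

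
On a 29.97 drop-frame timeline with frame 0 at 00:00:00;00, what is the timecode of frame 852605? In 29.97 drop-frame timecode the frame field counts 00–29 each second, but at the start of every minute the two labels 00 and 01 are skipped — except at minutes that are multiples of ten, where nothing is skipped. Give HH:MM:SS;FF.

07:54:08;19

Ten DF minutes hold 17982 frames, so frame 852605 lies in block 47 (frames 845154–863135) with 7451 frames into that block.
The block's first minute is 1800 frames and the rest 1798 each; 7451 frames reaches minute 4, so 47 × 18 + 4 × 2 = 854 labels have been skipped so far.
Adding those back, label number 852605 + 854 = 853459 at 30 labels/s is 28448 s + 19 f = 7 h 54 min 8 s frame 19, i.e. 07:54:08;19.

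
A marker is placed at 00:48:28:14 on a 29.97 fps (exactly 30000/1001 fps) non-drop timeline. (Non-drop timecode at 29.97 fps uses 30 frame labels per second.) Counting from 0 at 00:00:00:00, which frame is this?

Total seconds to the label: (0 × 3600 + 48 × 60 + 28) = 2908.
Frame index = 2908 × 30 + 14 = 87254.

87254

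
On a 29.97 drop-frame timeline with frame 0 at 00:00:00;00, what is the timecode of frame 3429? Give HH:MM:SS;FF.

00:01:54;11

Ten DF minutes hold 17982 frames, so frame 3429 lies in block 0 (frames 0–17981) with 3429 frames into that block.
The block's first minute is 1800 frames and the rest 1798 each; 3429 frames reaches minute 1, so 0 × 18 + 1 × 2 = 2 labels have been skipped so far.
Adding those back, label number 3429 + 2 = 3431 at 30 labels/s is 114 s + 11 f = 0 h 1 min 54 s frame 11, i.e. 00:01:54;11.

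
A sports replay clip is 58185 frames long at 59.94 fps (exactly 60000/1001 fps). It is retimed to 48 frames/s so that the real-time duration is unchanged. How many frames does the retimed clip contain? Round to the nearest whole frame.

46595 frames

Frames at target rate = 58185 × (48) / (60000/1001) = 11648637/250 ≈ 46594.548.
Nearest whole frame: 46595.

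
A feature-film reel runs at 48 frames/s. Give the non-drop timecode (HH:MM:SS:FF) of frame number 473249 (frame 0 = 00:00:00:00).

02:44:19:17

473249 ÷ 48 = 9859 full seconds, remainder 17 frames.
9859 s = 2 h 44 min 19 s.
Timecode: 02:44:19:17.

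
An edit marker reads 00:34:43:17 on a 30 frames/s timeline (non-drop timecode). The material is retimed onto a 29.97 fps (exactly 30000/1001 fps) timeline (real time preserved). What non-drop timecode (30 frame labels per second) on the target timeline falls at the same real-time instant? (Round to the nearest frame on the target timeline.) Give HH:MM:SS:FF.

00:34:41:15

Source frame index: (0×3600 + 34×60 + 43) × 30 + 17 = 62507.
Real time: 62507 / (30) = 62507/30 s.
Target frame: (62507/30) × (30000/1001) = 62507000/1001 ≈ 62444.555 → 62445.
At 30 labels/s: frame 62445 → 00:34:41:15.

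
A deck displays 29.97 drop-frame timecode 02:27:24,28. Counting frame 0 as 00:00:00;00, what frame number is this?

265082

Complete 10-minute blocks: 14, each 17982 frames → 251748.
Remaining 7 whole minutes in the current block: 1800 + 6 × 1798 = 12588 frames.
Within the current minute: 24 × 30 + 28 − 2 = 746 (labels ;00/;01 skipped at this minute). Total = 251748 + 12588 + 746 = 265082.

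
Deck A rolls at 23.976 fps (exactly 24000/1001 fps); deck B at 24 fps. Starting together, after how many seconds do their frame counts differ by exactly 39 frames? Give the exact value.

1626.625 seconds

The gap grows by |24 − 24000/1001| = 24/1001 frames per second.
Time for a 39-frame gap: 39 ÷ (24/1001) = 1626.625 s.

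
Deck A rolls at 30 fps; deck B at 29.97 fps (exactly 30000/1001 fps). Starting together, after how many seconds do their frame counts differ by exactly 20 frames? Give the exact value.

2002/3 seconds

The gap grows by |30000/1001 − 30| = 30/1001 frames per second.
Time for a 20-frame gap: 20 ÷ (30/1001) = 2002/3 s.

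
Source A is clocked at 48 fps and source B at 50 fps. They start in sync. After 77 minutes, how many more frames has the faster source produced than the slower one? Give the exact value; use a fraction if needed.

9240 frames

77 min = 4620 s.
A emits 48 × 4620 = 221760 frames; B emits 50 × 4620 = 231000.
Difference = 9240 frames; B is ahead of A.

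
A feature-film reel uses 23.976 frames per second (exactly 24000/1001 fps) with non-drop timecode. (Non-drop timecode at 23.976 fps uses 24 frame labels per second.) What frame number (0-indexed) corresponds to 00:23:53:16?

frame 34408

Total seconds to the label: (0 × 3600 + 23 × 60 + 53) = 1433.
Frame index = 1433 × 24 + 16 = 34408.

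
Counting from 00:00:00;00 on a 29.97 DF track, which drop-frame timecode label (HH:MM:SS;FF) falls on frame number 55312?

Ten DF minutes hold 17982 frames, so frame 55312 lies in block 3 (frames 53946–71927) with 1366 frames into that block.
The block's first minute is 1800 frames and the rest 1798 each; 1366 frames reaches minute 0, so 3 × 18 + 0 × 2 = 54 labels have been skipped so far.
Adding those back, label number 55312 + 54 = 55366 at 30 labels/s is 1845 s + 16 f = 0 h 30 min 45 s frame 16, i.e. 00:30:45;16.

00:30:45;16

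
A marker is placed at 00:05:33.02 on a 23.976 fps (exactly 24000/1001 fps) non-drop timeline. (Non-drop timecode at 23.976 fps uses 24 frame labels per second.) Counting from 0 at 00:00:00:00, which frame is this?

Total seconds to the label: (0 × 3600 + 5 × 60 + 33) = 333.
Frame index = 333 × 24 + 2 = 7994.

frame 7994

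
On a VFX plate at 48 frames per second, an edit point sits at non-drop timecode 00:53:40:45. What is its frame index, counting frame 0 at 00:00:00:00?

Total seconds to the label: (0 × 3600 + 53 × 60 + 40) = 3220.
Frame index = 3220 × 48 + 45 = 154605.

frame 154605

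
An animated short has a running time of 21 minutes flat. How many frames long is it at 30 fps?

21 min = 1260 s.
Frames = 1260 × 30 = 37800.

37800 frames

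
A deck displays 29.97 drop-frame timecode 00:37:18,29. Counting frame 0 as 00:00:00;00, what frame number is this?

67101

As if non-drop at 30 labels/s: (0 × 3600 + 37 × 60 + 18) × 30 + 29 = 67169.
Minute boundaries passed: 37; those not divisible by 10: 37 − 3 = 34; dropped labels = 2 × 34 = 68.
Actual frame index = 67169 − 68 = 67101.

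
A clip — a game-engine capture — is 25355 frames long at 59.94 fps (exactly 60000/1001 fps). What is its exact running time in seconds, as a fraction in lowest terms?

Running time = 25355 ÷ (60000/1001) = 25355 × 1001/60000 = 5076071/12000 s.

5076071/12000 seconds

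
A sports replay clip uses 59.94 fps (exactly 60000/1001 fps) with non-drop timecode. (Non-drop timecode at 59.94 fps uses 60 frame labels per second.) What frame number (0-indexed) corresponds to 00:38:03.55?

Total seconds to the label: (0 × 3600 + 38 × 60 + 3) = 2283.
Frame index = 2283 × 60 + 55 = 137035.

137035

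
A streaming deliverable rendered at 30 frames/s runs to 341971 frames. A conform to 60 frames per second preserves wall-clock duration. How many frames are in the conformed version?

683942 frames

Target frames = source frames × (target rate / source rate) = 341971 × (60)/(30) = 341971 × 2 = 683942.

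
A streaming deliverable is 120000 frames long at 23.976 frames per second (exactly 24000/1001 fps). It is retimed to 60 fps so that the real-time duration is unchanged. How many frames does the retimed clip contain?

300300 frames

Target frames = source frames × (target rate / source rate) = 120000 × (60)/(24000/1001) = 120000 × 1001/400 = 300300.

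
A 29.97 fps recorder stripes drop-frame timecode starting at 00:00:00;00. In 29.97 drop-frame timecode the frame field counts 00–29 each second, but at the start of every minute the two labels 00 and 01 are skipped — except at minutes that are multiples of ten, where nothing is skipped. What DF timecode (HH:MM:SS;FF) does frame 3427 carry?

00:01:54;09

Ten DF minutes hold 17982 frames, so frame 3427 lies in block 0 (frames 0–17981) with 3427 frames into that block.
The block's first minute is 1800 frames and the rest 1798 each; 3427 frames reaches minute 1, so 0 × 18 + 1 × 2 = 2 labels have been skipped so far.
Adding those back, label number 3427 + 2 = 3429 at 30 labels/s is 114 s + 9 f = 0 h 1 min 54 s frame 9, i.e. 00:01:54;09.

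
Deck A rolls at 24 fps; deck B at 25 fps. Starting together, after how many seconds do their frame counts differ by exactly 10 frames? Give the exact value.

10 seconds

The gap grows by |25 − 24| = 1 frame per second.
Time for a 10-frame gap: 10 ÷ (1) = 10 s.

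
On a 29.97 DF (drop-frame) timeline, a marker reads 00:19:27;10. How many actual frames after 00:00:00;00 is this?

Complete 10-minute blocks: 1, each 17982 frames → 17982.
Remaining 9 whole minutes in the current block: 1800 + 8 × 1798 = 16184 frames.
Within the current minute: 27 × 30 + 10 − 2 = 818 (labels ;00/;01 skipped at this minute). Total = 17982 + 16184 + 818 = 34984.

34984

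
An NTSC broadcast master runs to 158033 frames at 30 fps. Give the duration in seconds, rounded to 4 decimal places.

5267.7667 seconds

Running time = 158033 × 1/30 = 158033/30 s ≈ 5267.7667 s.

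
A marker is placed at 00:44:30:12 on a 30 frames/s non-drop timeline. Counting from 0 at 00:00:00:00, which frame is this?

Total seconds to the label: (0 × 3600 + 44 × 60 + 30) = 2670.
Frame index = 2670 × 30 + 12 = 80112.

frame 80112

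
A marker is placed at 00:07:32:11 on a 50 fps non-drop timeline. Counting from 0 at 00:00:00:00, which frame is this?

Total seconds to the label: (0 × 3600 + 7 × 60 + 32) = 452.
Frame index = 452 × 50 + 11 = 22611.

frame 22611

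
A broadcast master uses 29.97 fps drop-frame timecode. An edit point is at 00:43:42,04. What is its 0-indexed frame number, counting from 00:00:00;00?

As if non-drop at 30 labels/s: (0 × 3600 + 43 × 60 + 42) × 30 + 4 = 78664.
Minute boundaries passed: 43; those not divisible by 10: 43 − 4 = 39; dropped labels = 2 × 39 = 78.
Actual frame index = 78664 − 78 = 78586.

78586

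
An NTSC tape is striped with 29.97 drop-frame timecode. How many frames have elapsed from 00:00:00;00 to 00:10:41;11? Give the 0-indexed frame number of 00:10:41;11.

19223

As if non-drop at 30 labels/s: (0 × 3600 + 10 × 60 + 41) × 30 + 11 = 19241.
Minute boundaries passed: 10; those not divisible by 10: 10 − 1 = 9; dropped labels = 2 × 9 = 18.
Actual frame index = 19241 − 18 = 19223.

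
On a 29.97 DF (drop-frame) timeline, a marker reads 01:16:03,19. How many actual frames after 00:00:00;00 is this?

Complete 10-minute blocks: 7, each 17982 frames → 125874.
Remaining 6 whole minutes in the current block: 1800 + 5 × 1798 = 10790 frames.
Within the current minute: 3 × 30 + 19 − 2 = 107 (labels ;00/;01 skipped at this minute). Total = 125874 + 10790 + 107 = 136771.

136771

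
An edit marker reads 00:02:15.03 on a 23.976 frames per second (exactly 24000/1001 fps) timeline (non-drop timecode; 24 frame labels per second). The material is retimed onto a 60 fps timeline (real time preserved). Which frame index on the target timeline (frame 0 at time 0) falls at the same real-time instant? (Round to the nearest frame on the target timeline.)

frame 8116

Source frame index: (0×3600 + 2×60 + 15) × 24 + 3 = 3243.
Real time: 3243 / (24000/1001) = 1082081/8000 s.
Target frame: (1082081/8000) × (60) = 3246243/400 ≈ 8115.608 → 8116.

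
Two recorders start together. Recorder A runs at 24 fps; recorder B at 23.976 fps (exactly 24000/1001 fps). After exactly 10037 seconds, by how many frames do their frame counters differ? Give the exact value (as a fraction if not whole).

240888/1001 frames

A emits 24 × 10037 = 240888 frames; B emits 24000/1001 × 10037 = 240888000/1001.
Difference = 240888/1001 frames (≈ 240.6474); B is behind A.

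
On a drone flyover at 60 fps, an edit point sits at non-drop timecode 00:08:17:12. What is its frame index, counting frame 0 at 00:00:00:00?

29832

Total seconds to the label: (0 × 3600 + 8 × 60 + 17) = 497.
Frame index = 497 × 60 + 12 = 29832.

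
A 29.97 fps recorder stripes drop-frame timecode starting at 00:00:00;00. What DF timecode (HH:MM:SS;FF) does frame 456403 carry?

04:13:48;19

Ten DF minutes hold 17982 frames, so frame 456403 lies in block 25 (frames 449550–467531) with 6853 frames into that block.
The block's first minute is 1800 frames and the rest 1798 each; 6853 frames reaches minute 3, so 25 × 18 + 3 × 2 = 456 labels have been skipped so far.
Adding those back, label number 456403 + 456 = 456859 at 30 labels/s is 15228 s + 19 f = 4 h 13 min 48 s frame 19, i.e. 04:13:48;19.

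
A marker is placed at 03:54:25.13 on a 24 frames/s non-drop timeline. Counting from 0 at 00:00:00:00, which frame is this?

frame 337573

Total seconds to the label: (3 × 3600 + 54 × 60 + 25) = 14065.
Frame index = 14065 × 24 + 13 = 337573.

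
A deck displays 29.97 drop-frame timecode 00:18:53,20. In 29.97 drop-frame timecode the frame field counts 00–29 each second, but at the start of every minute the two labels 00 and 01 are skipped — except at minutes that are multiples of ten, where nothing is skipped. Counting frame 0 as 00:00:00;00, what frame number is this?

As if non-drop at 30 labels/s: (0 × 3600 + 18 × 60 + 53) × 30 + 20 = 34010.
Minute boundaries passed: 18; those not divisible by 10: 18 − 1 = 17; dropped labels = 2 × 17 = 34.
Actual frame index = 34010 − 34 = 33976.

33976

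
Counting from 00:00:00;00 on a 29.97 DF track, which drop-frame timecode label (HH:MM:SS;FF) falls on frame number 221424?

Each 10-minute DF block holds 10 × 60 × 30 − 9 × 2 = 17982 frames. 221424 ÷ 17982 → 12 full blocks, remainder 5640.
Within the partial block the first minute is 1800 frames and each further minute 1798, so 3 further minute boundaries passed. Total skipped labels = 18 × 12 + 2 × 3 = 222.
Non-drop label index = 221424 + 222 = 221646; at 30 labels/s that is 02:03:08:06, i.e. DF 02:03:08;06.

02:03:08;06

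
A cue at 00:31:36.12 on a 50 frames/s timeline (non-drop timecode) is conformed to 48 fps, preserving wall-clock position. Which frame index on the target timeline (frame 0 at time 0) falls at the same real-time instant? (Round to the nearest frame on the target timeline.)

Source frame index: (0×3600 + 31×60 + 36) × 50 + 12 = 94812.
Real time: 94812 / (50) = 47406/25 s.
Target frame: (47406/25) × (48) = 2275488/25 ≈ 91019.520 → 91020.

frame 91020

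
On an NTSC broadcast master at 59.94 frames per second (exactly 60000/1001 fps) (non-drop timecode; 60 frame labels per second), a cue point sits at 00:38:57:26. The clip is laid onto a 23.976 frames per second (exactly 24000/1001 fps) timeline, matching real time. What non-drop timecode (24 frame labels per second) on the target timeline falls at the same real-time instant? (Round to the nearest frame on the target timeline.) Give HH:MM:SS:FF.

Source frame index: (0×3600 + 38×60 + 57) × 60 + 26 = 140246.
Real time: 140246 / (60000/1001) = 70193123/30000 s.
Target frame: (70193123/30000) × (24000/1001) = 280492/5 ≈ 56098.400 → 56098.
At 24 labels/s: frame 56098 → 00:38:57:10.

00:38:57:10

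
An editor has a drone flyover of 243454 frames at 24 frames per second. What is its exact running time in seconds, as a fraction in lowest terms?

121727/12 seconds

Running time = 243454 ÷ (24) = 243454 × 1/24 = 121727/12 s.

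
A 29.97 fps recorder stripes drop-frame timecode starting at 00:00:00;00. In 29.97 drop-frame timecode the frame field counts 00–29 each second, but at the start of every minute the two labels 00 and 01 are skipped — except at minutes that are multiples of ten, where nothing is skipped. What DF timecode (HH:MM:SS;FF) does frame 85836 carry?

00:47:44;02

Ten DF minutes hold 17982 frames, so frame 85836 lies in block 4 (frames 71928–89909) with 13908 frames into that block.
The block's first minute is 1800 frames and the rest 1798 each; 13908 frames reaches minute 7, so 4 × 18 + 7 × 2 = 86 labels have been skipped so far.
Adding those back, label number 85836 + 86 = 85922 at 30 labels/s is 2864 s + 2 f = 0 h 47 min 44 s frame 2, i.e. 00:47:44;02.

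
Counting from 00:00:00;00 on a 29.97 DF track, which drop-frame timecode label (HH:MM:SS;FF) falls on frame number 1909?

Each 10-minute DF block holds 10 × 60 × 30 − 9 × 2 = 17982 frames. 1909 ÷ 17982 → 0 full blocks, remainder 1909.
Within the partial block the first minute is 1800 frames and each further minute 1798, so 1 further minute boundary passed. Total skipped labels = 18 × 0 + 2 × 1 = 2.
Non-drop label index = 1909 + 2 = 1911; at 30 labels/s that is 00:01:03:21, i.e. DF 00:01:03;21.

00:01:03;21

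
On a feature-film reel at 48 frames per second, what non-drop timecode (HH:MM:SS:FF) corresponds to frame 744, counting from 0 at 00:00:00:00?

00:00:15:24

744 ÷ 48 = 15 full seconds, remainder 24 frames.
15 s = 0 h 0 min 15 s.
Timecode: 00:00:15:24.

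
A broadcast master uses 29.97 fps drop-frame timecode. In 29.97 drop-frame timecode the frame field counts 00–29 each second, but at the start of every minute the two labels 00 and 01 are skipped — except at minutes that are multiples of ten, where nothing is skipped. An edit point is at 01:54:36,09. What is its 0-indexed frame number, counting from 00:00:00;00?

206083

Complete 10-minute blocks: 11, each 17982 frames → 197802.
Remaining 4 whole minutes in the current block: 1800 + 3 × 1798 = 7194 frames.
Within the current minute: 36 × 30 + 9 − 2 = 1087 (labels ;00/;01 skipped at this minute). Total = 197802 + 7194 + 1087 = 206083.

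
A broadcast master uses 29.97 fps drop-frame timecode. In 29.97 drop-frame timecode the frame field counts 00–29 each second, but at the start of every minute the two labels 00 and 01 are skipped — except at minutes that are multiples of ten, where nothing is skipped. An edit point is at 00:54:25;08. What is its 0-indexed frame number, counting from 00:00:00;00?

Complete 10-minute blocks: 5, each 17982 frames → 89910.
Remaining 4 whole minutes in the current block: 1800 + 3 × 1798 = 7194 frames.
Within the current minute: 25 × 30 + 8 − 2 = 756 (labels ;00/;01 skipped at this minute). Total = 89910 + 7194 + 756 = 97860.

97860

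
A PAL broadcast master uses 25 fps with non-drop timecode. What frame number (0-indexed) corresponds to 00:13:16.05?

Total seconds to the label: (0 × 3600 + 13 × 60 + 16) = 796.
Frame index = 796 × 25 + 5 = 19905.

19905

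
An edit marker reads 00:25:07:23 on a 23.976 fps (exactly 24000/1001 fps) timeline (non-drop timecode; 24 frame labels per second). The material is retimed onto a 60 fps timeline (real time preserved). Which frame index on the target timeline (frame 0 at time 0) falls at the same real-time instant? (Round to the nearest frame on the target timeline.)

Source frame index: (0×3600 + 25×60 + 7) × 24 + 23 = 36191.
Real time: 36191 / (24000/1001) = 36227191/24000 s.
Target frame: (36227191/24000) × (60) = 36227191/400 ≈ 90567.977 → 90568.

frame 90568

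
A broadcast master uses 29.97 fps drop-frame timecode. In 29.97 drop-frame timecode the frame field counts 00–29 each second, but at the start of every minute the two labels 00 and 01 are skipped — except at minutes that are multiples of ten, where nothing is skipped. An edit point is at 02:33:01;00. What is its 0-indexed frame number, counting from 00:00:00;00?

275154

As if non-drop at 30 labels/s: (2 × 3600 + 33 × 60 + 1) × 30 + 0 = 275430.
Minute boundaries passed: 153; those not divisible by 10: 153 − 15 = 138; dropped labels = 2 × 138 = 276.
Actual frame index = 275430 − 276 = 275154.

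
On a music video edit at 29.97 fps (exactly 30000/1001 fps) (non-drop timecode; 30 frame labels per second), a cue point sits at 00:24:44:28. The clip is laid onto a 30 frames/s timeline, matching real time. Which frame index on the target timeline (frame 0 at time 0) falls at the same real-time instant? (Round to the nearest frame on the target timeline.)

Source frame index: (0×3600 + 24×60 + 44) × 30 + 28 = 44548.
Real time: 44548 / (30000/1001) = 11148137/7500 s.
Target frame: (11148137/7500) × (30) = 11148137/250 ≈ 44592.548 → 44593.

frame 44593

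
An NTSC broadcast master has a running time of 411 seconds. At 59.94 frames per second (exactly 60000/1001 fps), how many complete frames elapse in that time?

24635 frames

Frames = 411 × 60000/1001 = 24660000/1001 ≈ 24635.3646.
Complete frames: 24635.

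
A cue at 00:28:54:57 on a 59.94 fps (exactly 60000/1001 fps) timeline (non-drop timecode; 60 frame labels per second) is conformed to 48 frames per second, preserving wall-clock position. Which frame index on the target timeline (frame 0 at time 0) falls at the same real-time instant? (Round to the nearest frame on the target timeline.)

frame 83361

Source frame index: (0×3600 + 28×60 + 54) × 60 + 57 = 104097.
Real time: 104097 / (60000/1001) = 34733699/20000 s.
Target frame: (34733699/20000) × (48) = 104201097/1250 ≈ 83360.878 → 83361.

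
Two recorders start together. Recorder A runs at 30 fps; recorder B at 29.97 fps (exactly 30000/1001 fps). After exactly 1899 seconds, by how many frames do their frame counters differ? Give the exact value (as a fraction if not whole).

56970/1001 frames

A emits 30 × 1899 = 56970 frames; B emits 30000/1001 × 1899 = 56970000/1001.
Difference = 56970/1001 frames (≈ 56.9131); B is behind A.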